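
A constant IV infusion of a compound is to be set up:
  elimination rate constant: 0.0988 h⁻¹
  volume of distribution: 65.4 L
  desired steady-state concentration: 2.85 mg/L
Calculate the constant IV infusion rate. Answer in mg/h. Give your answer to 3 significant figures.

18.4 mg/h

CL = k × Vd = 0.09880 × 65.4 = 6.462 L/h
At steady state, infusion rate R₀ = Css × CL = 2.85 × 6.462 = 18.42 mg/h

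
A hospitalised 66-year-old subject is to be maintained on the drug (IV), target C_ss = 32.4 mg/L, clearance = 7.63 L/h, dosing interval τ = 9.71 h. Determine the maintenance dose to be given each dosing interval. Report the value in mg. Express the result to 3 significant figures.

At steady state, Dose/τ = Css × CL.
Dose = Css × CL × τ = 32.4 × 7.630 × 9.71 = 2400 mg

2400 mg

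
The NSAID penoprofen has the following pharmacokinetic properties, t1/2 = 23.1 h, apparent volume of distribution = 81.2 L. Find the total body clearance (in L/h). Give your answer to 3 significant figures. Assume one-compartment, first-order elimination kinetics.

2.44 L/h

k = ln2 / t½ = 0.693147 / 23.1 = 0.03001 h⁻¹
CL = k × Vd = 0.03001 × 81.2 = 2.437 L/h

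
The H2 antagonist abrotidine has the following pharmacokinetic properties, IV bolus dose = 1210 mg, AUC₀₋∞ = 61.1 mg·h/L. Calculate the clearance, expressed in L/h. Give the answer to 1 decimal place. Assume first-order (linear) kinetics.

19.8 L/h

CL = Dose / AUC = 1210 / 61.1 = 19.80 L/h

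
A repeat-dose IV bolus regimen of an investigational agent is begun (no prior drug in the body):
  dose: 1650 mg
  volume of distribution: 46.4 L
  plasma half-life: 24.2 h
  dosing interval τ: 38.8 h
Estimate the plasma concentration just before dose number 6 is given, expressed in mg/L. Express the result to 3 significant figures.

C₀ per dose = Dose / Vd = 1650 / 46.4 = 35.56 mg/L
k = ln2 / t½ = 0.693147 / 24.2 = 0.02864 h⁻¹
Fraction remaining after one interval: r = e^(−kτ) = e^(−0.02864 × 38.8) = 0.3292
Before dose 6, 5 doses have been given (aged 1τ, 2τ, 3τ, 4τ, 5τ).
C_trough = C₀ × (r + r² + … + r^5) = C₀ × r(1−r^5)/(1−r)
        = 35.56 × 0.3292 × (1 − 0.003866) / (1 − 0.3292) = 17.38 mg/L

17.4 mg/L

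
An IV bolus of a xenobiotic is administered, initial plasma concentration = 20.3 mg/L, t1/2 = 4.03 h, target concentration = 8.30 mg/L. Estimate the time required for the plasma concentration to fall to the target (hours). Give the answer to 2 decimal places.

k = ln2 / t½ = 0.693147 / 4.03 = 0.1720 h⁻¹
t = ln(C₀ / C) / k = ln(20.30 / 8.30) / 0.1720
  = ln(2.446) / 0.1720 = 0.8945 / 0.1720 = 5.201 h

5.20 h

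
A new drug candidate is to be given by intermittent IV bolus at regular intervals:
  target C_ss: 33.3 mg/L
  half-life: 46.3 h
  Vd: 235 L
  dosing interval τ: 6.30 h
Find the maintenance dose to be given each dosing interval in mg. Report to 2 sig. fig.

k = ln2 / t½ = 0.693147 / 46.3 = 0.01497 h⁻¹
CL = k × Vd = 0.01497 × 235 = 3.518 L/h
At steady state, Dose/τ = Css × CL.
Dose = Css × CL × τ = 33.3 × 3.518 × 6.30 = 738.0 mg

740 mg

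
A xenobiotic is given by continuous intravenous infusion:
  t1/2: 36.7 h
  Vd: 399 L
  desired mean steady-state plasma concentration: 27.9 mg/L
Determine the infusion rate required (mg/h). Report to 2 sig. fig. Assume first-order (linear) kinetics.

k = ln2 / t½ = 0.693147 / 36.7 = 0.01889 h⁻¹
CL = k × Vd = 0.01889 × 399 = 7.537 L/h
At steady state, infusion rate R₀ = Css × CL = 27.9 × 7.537 = 210.3 mg/h

210 mg/h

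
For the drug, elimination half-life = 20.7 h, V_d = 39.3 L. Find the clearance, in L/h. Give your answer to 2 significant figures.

1.3 L/h

k = ln2 / t½ = 0.693147 / 20.7 = 0.03349 h⁻¹
CL = k × Vd = 0.03349 × 39.3 = 1.316 L/h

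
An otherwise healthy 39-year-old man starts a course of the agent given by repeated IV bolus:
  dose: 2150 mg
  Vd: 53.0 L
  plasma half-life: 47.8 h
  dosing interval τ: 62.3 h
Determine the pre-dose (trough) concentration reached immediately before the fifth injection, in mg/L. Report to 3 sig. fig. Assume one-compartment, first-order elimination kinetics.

26.9 mg/L

C₀ per dose = Dose / Vd = 2150 / 53.0 = 40.57 mg/L
k = ln2 / t½ = 0.693147 / 47.8 = 0.01450 h⁻¹
Fraction remaining after one interval: r = e^(−kτ) = e^(−0.01450 × 62.3) = 0.4052
Before dose 5, 4 doses have been given (aged 1τ, 2τ, 3τ, 4τ).
C_trough = C₀ × (r + r² + … + r^4) = C₀ × r(1−r^4)/(1−r)
        = 40.57 × 0.4052 × (1 − 0.02696) / (1 − 0.4052) = 26.89 mg/L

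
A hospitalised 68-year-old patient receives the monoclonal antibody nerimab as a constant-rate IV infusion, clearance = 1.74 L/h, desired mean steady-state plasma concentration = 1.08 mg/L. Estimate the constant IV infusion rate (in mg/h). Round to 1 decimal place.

1.9 mg/h

At steady state, infusion rate R₀ = Css × CL = 1.08 × 1.740 = 1.879 mg/h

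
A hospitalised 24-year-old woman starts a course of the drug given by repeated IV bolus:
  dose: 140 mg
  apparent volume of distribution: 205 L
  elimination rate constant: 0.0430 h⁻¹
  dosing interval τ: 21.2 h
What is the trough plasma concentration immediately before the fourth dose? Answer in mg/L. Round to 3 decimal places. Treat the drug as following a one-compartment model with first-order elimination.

0.429 mg/L

C₀ per dose = Dose / Vd = 140 / 205 = 0.6829 mg/L
Fraction remaining after one interval: r = e^(−kτ) = e^(−0.04300 × 21.2) = 0.4019
Before dose 4, 3 doses have been given (aged 1τ, 2τ, 3τ).
C_trough = C₀ × (r + r² + … + r^3) = C₀ × r(1−r^3)/(1−r)
        = 0.6829 × 0.4019 × (1 − 0.06492) / (1 − 0.4019) = 0.4291 mg/L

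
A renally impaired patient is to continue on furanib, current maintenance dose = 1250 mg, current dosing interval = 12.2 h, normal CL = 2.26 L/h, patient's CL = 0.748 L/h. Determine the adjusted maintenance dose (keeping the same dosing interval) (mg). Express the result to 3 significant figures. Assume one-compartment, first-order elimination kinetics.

To keep the same average steady-state level, dosing rate must scale with clearance.
CL ratio = 0.748 / 2.26 = 0.3310
New dose (same interval) = 1250 × 0.3310 = 413.8 mg

414 mg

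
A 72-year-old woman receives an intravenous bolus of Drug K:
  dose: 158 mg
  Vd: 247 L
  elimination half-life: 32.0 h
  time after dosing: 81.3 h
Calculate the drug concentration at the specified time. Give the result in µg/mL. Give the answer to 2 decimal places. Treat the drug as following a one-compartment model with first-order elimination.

C₀ = Dose / Vd = 158.0 / 247 = 0.6397 mg/L
k = ln2 / t½ = 0.693147 / 32.0 = 0.02166 h⁻¹
C = C₀ · e^(−k·t) = 0.6397 × e^(−0.02166 × 81.3)
  = 0.6397 × 0.1719 = 0.1100 mg/L
(0.1100 mg/L = 0.1100 µg/mL)

0.11 µg/mL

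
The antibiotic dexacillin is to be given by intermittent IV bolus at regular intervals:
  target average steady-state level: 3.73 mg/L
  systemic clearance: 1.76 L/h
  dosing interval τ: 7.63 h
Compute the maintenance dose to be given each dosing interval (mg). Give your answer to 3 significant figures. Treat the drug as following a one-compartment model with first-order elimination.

50.1 mg

At steady state, Dose/τ = Css × CL.
Dose = Css × CL × τ = 3.73 × 1.760 × 7.63 = 50.09 mg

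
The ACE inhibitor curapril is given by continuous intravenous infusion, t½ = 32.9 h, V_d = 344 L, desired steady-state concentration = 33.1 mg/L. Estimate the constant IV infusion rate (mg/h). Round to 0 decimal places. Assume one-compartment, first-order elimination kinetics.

k = ln2 / t½ = 0.693147 / 32.9 = 0.02107 h⁻¹
CL = k × Vd = 0.02107 × 344 = 7.248 L/h
At steady state, infusion rate R₀ = Css × CL = 33.1 × 7.248 = 239.9 mg/h

240 mg/h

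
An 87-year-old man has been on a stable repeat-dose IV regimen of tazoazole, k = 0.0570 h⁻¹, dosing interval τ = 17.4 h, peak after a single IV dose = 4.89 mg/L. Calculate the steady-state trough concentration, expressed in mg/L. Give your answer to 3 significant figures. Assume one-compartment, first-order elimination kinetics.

2.88 mg/L

e^(−kτ) = e^(−0.05700 × 17.4) = 0.3709
Accumulation ratio R = 1 / (1 − e^(−kτ)) = 1 / (1 − 0.3709) = 1.590
Steady-state trough = C₀ × R × e^(−kτ) = 4.89 × 1.590 × 0.3709 = 2.884 mg/L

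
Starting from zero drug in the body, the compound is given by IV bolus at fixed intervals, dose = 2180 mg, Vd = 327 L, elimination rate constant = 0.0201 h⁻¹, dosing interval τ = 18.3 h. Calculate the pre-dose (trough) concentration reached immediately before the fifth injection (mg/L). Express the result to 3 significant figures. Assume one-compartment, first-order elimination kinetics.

C₀ per dose = Dose / Vd = 2180 / 327 = 6.667 mg/L
Fraction remaining after one interval: r = e^(−kτ) = e^(−0.02010 × 18.3) = 0.6922
Before dose 5, 4 doses have been given (aged 1τ, 2τ, 3τ, 4τ).
C_trough = C₀ × (r + r² + … + r^4) = C₀ × r(1−r^4)/(1−r)
        = 6.667 × 0.6922 × (1 − 0.2296) / (1 − 0.6922) = 11.55 mg/L

11.6 mg/L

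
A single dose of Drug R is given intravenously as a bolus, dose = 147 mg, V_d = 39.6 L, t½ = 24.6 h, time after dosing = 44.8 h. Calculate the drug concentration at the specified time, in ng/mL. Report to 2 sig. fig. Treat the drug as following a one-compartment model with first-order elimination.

C₀ = Dose / Vd = 147.0 / 39.6 = 3.712 mg/L
k = ln2 / t½ = 0.693147 / 24.6 = 0.02818 h⁻¹
C = C₀ · e^(−k·t) = 3.712 × e^(−0.02818 × 44.8)
  = 3.712 × 0.2830 = 1.050 mg/L
Convert: 1.050 mg/L × 1000 = 1050 ng/mL

1100 ng/mL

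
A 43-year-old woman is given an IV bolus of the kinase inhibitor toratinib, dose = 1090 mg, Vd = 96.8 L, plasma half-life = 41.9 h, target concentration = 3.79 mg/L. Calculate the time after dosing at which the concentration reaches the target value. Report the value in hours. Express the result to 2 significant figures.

66 h

C₀ = Dose / Vd = 1090 / 96.8 = 11.26 mg/L
k = ln2 / t½ = 0.693147 / 41.9 = 0.01654 h⁻¹
t = ln(C₀ / C) / k = ln(11.26 / 3.79) / 0.01654
  = ln(2.971) / 0.01654 = 1.089 / 0.01654 = 65.84 h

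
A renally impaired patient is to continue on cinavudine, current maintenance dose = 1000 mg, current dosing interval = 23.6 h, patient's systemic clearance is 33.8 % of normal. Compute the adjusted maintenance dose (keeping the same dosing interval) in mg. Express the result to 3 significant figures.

338 mg

To keep the same average steady-state level, dosing rate must scale with clearance.
CL ratio = 33.8 / 100 = 0.3380
New dose (same interval) = 1000 × 0.3380 = 338.0 mg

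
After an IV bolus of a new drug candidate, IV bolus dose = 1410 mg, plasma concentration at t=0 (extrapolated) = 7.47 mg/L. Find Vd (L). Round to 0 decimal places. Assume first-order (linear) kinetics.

Vd = Dose / C₀ = 1410 / 7.47 = 188.8 L

189 L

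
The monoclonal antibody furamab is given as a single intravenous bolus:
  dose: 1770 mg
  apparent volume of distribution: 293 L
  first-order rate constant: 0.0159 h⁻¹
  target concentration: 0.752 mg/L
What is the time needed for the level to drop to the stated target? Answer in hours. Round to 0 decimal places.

C₀ = Dose / Vd = 1770 / 293 = 6.041 mg/L
t = ln(C₀ / C) / k = ln(6.041 / 0.752) / 0.01590
  = ln(8.033) / 0.01590 = 2.084 / 0.01590 = 131.1 h

131 h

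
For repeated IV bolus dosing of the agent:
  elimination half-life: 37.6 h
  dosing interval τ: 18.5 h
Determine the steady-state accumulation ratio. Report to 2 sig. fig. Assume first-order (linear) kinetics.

k = ln2 / t½ = 0.693147 / 37.6 = 0.01843 h⁻¹
e^(−kτ) = e^(−0.01843 × 18.5) = 0.7111
Accumulation ratio R = 1 / (1 − e^(−kτ)) = 1 / (1 − 0.7111) = 3.461

3.5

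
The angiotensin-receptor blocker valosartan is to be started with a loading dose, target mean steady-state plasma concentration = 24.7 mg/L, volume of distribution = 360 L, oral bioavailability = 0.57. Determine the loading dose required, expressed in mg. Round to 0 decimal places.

15600 mg

LD = Css × Vd / F = 24.7 × 360 / 0.57 = 15600 mg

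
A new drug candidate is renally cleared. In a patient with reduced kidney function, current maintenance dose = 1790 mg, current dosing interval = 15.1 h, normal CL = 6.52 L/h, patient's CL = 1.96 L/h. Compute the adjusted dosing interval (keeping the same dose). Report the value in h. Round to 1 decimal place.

50.2 h

To keep the same average steady-state level, dosing rate must scale with clearance.
CL ratio = 1.96 / 6.52 = 0.3006
New interval (same dose) = 15.1 / 0.3006 = 50.23 h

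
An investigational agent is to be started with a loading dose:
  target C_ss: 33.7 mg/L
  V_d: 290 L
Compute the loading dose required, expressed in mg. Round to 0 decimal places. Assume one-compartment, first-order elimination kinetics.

9773 mg

LD = Css × Vd = 33.7 × 290 = 9773 mg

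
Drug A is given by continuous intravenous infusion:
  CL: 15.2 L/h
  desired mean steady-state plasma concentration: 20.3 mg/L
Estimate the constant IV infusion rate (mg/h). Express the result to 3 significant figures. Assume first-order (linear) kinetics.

309 mg/h

At steady state, infusion rate R₀ = Css × CL = 20.3 × 15.20 = 308.6 mg/h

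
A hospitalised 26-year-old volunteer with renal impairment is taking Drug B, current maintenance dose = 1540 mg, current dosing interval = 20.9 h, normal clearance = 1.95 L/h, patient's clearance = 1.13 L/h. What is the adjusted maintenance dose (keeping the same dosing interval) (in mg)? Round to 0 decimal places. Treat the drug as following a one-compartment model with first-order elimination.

892 mg

To keep the same average steady-state level, dosing rate must scale with clearance.
CL ratio = 1.13 / 1.95 = 0.5795
New dose (same interval) = 1540 × 0.5795 = 892.4 mg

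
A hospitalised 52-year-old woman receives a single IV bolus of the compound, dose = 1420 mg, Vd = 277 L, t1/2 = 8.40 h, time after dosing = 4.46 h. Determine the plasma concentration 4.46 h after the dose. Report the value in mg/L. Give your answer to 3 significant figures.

3.55 mg/L

C₀ = Dose / Vd = 1420 / 277 = 5.126 mg/L
k = ln2 / t½ = 0.693147 / 8.40 = 0.08252 h⁻¹
C = C₀ · e^(−k·t) = 5.126 × e^(−0.08252 × 4.46)
  = 5.126 × 0.6921 = 3.548 mg/L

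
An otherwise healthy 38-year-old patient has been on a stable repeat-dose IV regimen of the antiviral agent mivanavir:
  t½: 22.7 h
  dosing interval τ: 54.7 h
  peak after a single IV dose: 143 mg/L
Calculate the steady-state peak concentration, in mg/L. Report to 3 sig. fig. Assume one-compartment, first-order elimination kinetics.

k = ln2 / t½ = 0.693147 / 22.7 = 0.03054 h⁻¹
e^(−kτ) = e^(−0.03054 × 54.7) = 0.1881
Accumulation ratio R = 1 / (1 − e^(−kτ)) = 1 / (1 − 0.1881) = 1.232
Steady-state peak = C₀ × R = 143 × 1.232 = 176.2 mg/L

176 mg/L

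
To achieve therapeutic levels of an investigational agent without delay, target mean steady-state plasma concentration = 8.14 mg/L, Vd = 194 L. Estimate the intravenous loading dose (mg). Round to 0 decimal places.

1579 mg

LD = Css × Vd = 8.14 × 194 = 1579 mg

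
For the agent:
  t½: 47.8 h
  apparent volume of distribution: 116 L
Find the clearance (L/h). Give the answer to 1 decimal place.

1.7 L/h

k = ln2 / t½ = 0.693147 / 47.8 = 0.01450 h⁻¹
CL = k × Vd = 0.01450 × 116 = 1.682 L/h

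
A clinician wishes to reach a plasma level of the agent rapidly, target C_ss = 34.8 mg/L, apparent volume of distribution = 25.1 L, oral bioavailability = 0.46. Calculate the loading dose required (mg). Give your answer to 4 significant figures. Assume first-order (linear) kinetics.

LD = Css × Vd / F = 34.8 × 25.1 / 0.46 = 1899 mg

1899 mg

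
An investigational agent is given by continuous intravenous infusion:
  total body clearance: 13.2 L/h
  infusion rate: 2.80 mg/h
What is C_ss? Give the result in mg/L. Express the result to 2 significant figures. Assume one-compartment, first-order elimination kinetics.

0.21 mg/L

At steady state Css = R₀ / CL = 2.80 / 13.20 = 0.2121 mg/L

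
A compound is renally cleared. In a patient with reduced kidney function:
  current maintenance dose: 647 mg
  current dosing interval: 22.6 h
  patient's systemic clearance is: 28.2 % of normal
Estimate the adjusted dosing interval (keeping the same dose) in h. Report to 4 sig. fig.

80.14 h

To keep the same average steady-state level, dosing rate must scale with clearance.
CL ratio = 28.2 / 100 = 0.2820
New interval (same dose) = 22.6 / 0.2820 = 80.14 h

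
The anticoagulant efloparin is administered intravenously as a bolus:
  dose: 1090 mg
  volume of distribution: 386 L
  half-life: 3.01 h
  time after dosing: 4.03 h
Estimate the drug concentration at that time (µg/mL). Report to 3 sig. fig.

C₀ = Dose / Vd = 1090 / 386 = 2.824 mg/L
k = ln2 / t½ = 0.693147 / 3.01 = 0.2303 h⁻¹
C = C₀ · e^(−k·t) = 2.824 × e^(−0.2303 × 4.03)
  = 2.824 × 0.3953 = 1.116 mg/L
(1.116 mg/L = 1.116 µg/mL)

1.12 µg/mL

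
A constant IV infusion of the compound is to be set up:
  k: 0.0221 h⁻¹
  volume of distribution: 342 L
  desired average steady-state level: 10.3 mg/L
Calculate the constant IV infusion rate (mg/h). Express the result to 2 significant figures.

78 mg/h

CL = k × Vd = 0.02210 × 342 = 7.558 L/h
At steady state, infusion rate R₀ = Css × CL = 10.3 × 7.558 = 77.85 mg/h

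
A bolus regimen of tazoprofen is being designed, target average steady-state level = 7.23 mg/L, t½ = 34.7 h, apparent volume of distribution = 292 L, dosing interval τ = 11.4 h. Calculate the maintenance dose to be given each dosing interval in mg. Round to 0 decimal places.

481 mg

k = ln2 / t½ = 0.693147 / 34.7 = 0.01998 h⁻¹
CL = k × Vd = 0.01998 × 292 = 5.834 L/h
At steady state, Dose/τ = Css × CL.
Dose = Css × CL × τ = 7.23 × 5.834 × 11.4 = 480.8 mg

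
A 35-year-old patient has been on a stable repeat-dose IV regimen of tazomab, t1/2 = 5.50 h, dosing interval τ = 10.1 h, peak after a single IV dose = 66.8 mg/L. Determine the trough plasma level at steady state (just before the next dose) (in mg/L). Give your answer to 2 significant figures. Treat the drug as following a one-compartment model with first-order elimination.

26 mg/L

k = ln2 / t½ = 0.693147 / 5.50 = 0.1260 h⁻¹
e^(−kτ) = e^(−0.1260 × 10.1) = 0.2801
Accumulation ratio R = 1 / (1 − e^(−kτ)) = 1 / (1 − 0.2801) = 1.389
Steady-state trough = C₀ × R × e^(−kτ) = 66.8 × 1.389 × 0.2801 = 25.99 mg/L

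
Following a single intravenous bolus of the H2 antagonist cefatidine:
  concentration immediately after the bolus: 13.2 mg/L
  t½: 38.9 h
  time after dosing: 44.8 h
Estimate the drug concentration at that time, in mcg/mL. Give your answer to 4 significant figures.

5.941 mcg/mL

k = ln2 / t½ = 0.693147 / 38.9 = 0.01782 h⁻¹
C = C₀ · e^(−k·t) = 13.20 × e^(−0.01782 × 44.8)
  = 13.20 × 0.4501 = 5.941 mg/L
(5.941 mg/L = 5.941 mcg/mL)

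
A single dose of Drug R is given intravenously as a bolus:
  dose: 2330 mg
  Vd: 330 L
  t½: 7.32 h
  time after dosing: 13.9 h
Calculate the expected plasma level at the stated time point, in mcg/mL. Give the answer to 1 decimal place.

C₀ = Dose / Vd = 2330 / 330 = 7.061 mg/L
k = ln2 / t½ = 0.693147 / 7.32 = 0.09469 h⁻¹
C = C₀ · e^(−k·t) = 7.061 × e^(−0.09469 × 13.9)
  = 7.061 × 0.2682 = 1.894 mg/L
(1.894 mg/L = 1.894 mcg/mL)

1.9 mcg/mL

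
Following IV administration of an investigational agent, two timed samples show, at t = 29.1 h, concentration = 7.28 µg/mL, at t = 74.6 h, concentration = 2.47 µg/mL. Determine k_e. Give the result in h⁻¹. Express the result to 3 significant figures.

0.0238 h⁻¹

k = ln(C₁/C₂) / (t₂ − t₁) = ln(7.28/2.47) / (74.6 − 29.1)
  = 1.081 / 45.50 = 0.02376 h⁻¹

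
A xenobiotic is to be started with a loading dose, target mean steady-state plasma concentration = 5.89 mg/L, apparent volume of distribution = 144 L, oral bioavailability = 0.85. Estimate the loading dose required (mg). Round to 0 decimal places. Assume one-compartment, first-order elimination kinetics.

998 mg

LD = Css × Vd / F = 5.89 × 144 / 0.85 = 997.8 mg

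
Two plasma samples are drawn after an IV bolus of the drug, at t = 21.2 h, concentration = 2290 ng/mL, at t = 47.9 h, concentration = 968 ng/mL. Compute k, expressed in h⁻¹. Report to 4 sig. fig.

k = ln(C₁/C₂) / (t₂ − t₁) = ln(2290/968) / (47.9 − 21.2)
  = 0.8611 / 26.70 = 0.03225 h⁻¹

0.03225 h⁻¹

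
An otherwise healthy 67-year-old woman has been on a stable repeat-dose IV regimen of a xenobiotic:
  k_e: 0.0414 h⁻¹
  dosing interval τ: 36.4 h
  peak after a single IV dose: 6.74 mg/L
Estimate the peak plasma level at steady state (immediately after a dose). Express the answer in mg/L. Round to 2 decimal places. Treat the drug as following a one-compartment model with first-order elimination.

8.66 mg/L

e^(−kτ) = e^(−0.04140 × 36.4) = 0.2216
Accumulation ratio R = 1 / (1 − e^(−kτ)) = 1 / (1 − 0.2216) = 1.285
Steady-state peak = C₀ × R = 6.74 × 1.285 = 8.661 mg/L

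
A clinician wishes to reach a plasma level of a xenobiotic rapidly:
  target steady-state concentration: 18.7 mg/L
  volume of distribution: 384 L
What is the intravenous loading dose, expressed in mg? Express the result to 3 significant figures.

7180 mg

LD = Css × Vd = 18.7 × 384 = 7181 mg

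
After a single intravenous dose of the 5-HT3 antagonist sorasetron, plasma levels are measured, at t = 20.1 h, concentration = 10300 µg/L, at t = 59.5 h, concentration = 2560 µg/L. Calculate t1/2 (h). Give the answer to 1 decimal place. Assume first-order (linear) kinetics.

k = ln(C₁/C₂) / (t₂ − t₁) = ln(10300/2560) / (59.5 − 20.1)
  = 1.392 / 39.40 = 0.03533 h⁻¹
t½ = ln2 / k = 0.693147 / 0.03533 = 19.62 h

19.6 h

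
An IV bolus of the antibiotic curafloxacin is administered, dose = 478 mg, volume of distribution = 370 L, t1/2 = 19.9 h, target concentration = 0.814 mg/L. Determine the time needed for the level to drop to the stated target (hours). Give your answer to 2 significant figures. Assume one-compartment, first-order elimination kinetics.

13 h

C₀ = Dose / Vd = 478.0 / 370 = 1.292 mg/L
k = ln2 / t½ = 0.693147 / 19.9 = 0.03483 h⁻¹
t = ln(C₀ / C) / k = ln(1.292 / 0.814) / 0.03483
  = ln(1.587) / 0.03483 = 0.4618 / 0.03483 = 13.26 h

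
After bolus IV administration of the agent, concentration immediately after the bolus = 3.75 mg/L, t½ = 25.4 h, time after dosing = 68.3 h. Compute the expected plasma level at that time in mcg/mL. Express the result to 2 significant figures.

k = ln2 / t½ = 0.693147 / 25.4 = 0.02729 h⁻¹
C = C₀ · e^(−k·t) = 3.750 × e^(−0.02729 × 68.3)
  = 3.750 × 0.1551 = 0.5816 mg/L
(0.5816 mg/L = 0.5816 mcg/mL)

0.58 mcg/mL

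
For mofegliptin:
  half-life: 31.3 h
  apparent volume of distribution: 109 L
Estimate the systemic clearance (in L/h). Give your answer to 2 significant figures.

k = ln2 / t½ = 0.693147 / 31.3 = 0.02215 h⁻¹
CL = k × Vd = 0.02215 × 109 = 2.414 L/h

2.4 L/h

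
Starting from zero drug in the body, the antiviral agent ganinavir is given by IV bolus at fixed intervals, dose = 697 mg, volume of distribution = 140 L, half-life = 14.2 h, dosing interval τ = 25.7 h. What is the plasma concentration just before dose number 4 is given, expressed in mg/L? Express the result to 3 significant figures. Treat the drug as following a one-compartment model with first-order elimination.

C₀ per dose = Dose / Vd = 697 / 140 = 4.979 mg/L
k = ln2 / t½ = 0.693147 / 14.2 = 0.04881 h⁻¹
Fraction remaining after one interval: r = e^(−kτ) = e^(−0.04881 × 25.7) = 0.2852
Before dose 4, 3 doses have been given (aged 1τ, 2τ, 3τ).
C_trough = C₀ × (r + r² + … + r^3) = C₀ × r(1−r^3)/(1−r)
        = 4.979 × 0.2852 × (1 − 0.02320) / (1 − 0.2852) = 1.940 mg/L

1.94 mg/L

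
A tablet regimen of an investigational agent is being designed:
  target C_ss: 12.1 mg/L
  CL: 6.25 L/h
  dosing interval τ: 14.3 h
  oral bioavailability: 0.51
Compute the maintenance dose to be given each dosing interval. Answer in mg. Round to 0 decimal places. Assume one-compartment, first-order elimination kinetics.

2120 mg

At steady state, F × (Dose/τ) = Css × CL.
Dose = Css × CL × τ / F = 12.1 × 6.250 × 14.3 / 0.51 = 2120 mg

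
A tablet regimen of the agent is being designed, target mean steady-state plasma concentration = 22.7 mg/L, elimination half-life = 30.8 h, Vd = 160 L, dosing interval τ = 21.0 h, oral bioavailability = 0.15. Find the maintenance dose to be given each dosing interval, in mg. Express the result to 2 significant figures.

k = ln2 / t½ = 0.693147 / 30.8 = 0.02250 h⁻¹
CL = k × Vd = 0.02250 × 160 = 3.600 L/h
At steady state, F × (Dose/τ) = Css × CL.
Dose = Css × CL × τ / F = 22.7 × 3.600 × 21.0 / 0.15 = 11440 mg

11000 mg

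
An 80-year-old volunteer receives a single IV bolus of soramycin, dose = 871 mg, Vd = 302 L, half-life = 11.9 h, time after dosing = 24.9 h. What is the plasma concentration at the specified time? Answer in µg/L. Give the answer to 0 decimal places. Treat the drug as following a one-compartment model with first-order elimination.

676 µg/L

C₀ = Dose / Vd = 871.0 / 302 = 2.884 mg/L
k = ln2 / t½ = 0.693147 / 11.9 = 0.05825 h⁻¹
C = C₀ · e^(−k·t) = 2.884 × e^(−0.05825 × 24.9)
  = 2.884 × 0.2345 = 0.6763 mg/L
Convert: 0.6763 mg/L × 1000 = 676.3 µg/L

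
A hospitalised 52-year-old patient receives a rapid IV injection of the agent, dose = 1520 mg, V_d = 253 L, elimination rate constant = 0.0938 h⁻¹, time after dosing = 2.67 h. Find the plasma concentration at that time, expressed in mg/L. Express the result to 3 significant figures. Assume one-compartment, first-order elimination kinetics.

C₀ = Dose / Vd = 1520 / 253 = 6.008 mg/L
C = C₀ · e^(−k·t) = 6.008 × e^(−0.09380 × 2.67)
  = 6.008 × 0.7785 = 4.677 mg/L

4.68 mg/L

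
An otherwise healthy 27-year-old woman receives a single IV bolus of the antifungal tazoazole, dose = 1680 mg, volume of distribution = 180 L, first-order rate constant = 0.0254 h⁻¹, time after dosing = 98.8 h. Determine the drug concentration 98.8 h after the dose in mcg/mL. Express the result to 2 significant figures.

C₀ = Dose / Vd = 1680 / 180 = 9.333 mg/L
C = C₀ · e^(−k·t) = 9.333 × e^(−0.02540 × 98.8)
  = 9.333 × 0.08131 = 0.7589 mg/L
(0.7589 mg/L = 0.7589 mcg/mL)

0.76 mcg/mL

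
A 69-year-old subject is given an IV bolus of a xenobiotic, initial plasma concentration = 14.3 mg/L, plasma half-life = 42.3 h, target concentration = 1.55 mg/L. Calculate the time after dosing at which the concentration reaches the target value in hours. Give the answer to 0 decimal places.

k = ln2 / t½ = 0.693147 / 42.3 = 0.01639 h⁻¹
t = ln(C₀ / C) / k = ln(14.30 / 1.55) / 0.01639
  = ln(9.226) / 0.01639 = 2.222 / 0.01639 = 135.6 h

136 h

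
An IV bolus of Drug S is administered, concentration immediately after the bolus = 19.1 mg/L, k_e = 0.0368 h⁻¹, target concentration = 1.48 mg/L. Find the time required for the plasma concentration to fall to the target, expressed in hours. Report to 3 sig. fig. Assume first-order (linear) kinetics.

69.5 h

t = ln(C₀ / C) / k = ln(19.10 / 1.48) / 0.03680
  = ln(12.91) / 0.03680 = 2.558 / 0.03680 = 69.51 h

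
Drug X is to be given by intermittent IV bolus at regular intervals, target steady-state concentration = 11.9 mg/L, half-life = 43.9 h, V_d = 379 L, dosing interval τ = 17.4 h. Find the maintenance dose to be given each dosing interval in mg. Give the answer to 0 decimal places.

k = ln2 / t½ = 0.693147 / 43.9 = 0.01579 h⁻¹
CL = k × Vd = 0.01579 × 379 = 5.984 L/h
At steady state, Dose/τ = Css × CL.
Dose = Css × CL × τ = 11.9 × 5.984 × 17.4 = 1239 mg

1239 mg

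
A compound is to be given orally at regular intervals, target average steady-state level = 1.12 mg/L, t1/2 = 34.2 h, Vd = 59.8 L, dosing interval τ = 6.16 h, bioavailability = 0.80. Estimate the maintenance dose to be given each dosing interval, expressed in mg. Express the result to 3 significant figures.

k = ln2 / t½ = 0.693147 / 34.2 = 0.02027 h⁻¹
CL = k × Vd = 0.02027 × 59.8 = 1.212 L/h
At steady state, F × (Dose/τ) = Css × CL.
Dose = Css × CL × τ / F = 1.12 × 1.212 × 6.16 / 0.80 = 10.45 mg

10.5 mg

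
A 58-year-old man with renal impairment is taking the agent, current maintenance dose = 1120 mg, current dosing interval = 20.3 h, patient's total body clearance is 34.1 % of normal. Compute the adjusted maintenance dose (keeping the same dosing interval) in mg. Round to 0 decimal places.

382 mg

To keep the same average steady-state level, dosing rate must scale with clearance.
CL ratio = 34.1 / 100 = 0.3410
New dose (same interval) = 1120 × 0.3410 = 381.9 mg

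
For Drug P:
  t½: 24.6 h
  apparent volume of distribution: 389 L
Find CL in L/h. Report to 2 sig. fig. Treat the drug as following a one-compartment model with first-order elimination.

k = ln2 / t½ = 0.693147 / 24.6 = 0.02818 h⁻¹
CL = k × Vd = 0.02818 × 389 = 10.96 L/h

11 L/h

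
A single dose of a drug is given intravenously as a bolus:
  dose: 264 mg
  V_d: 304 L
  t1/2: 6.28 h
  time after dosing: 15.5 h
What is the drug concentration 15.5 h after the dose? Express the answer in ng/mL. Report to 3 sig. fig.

157 ng/mL

C₀ = Dose / Vd = 264.0 / 304 = 0.8684 mg/L
k = ln2 / t½ = 0.693147 / 6.28 = 0.1104 h⁻¹
C = C₀ · e^(−k·t) = 0.8684 × e^(−0.1104 × 15.5)
  = 0.8684 × 0.1806 = 0.1568 mg/L
Convert: 0.1568 mg/L × 1000 = 156.8 ng/mL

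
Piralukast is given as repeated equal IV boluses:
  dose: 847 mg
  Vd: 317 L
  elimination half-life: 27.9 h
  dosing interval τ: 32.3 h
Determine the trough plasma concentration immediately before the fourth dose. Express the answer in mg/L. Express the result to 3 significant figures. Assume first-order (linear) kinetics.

1.98 mg/L

C₀ per dose = Dose / Vd = 847 / 317 = 2.672 mg/L
k = ln2 / t½ = 0.693147 / 27.9 = 0.02484 h⁻¹
Fraction remaining after one interval: r = e^(−kτ) = e^(−0.02484 × 32.3) = 0.4483
Before dose 4, 3 doses have been given (aged 1τ, 2τ, 3τ).
C_trough = C₀ × (r + r² + … + r^3) = C₀ × r(1−r^3)/(1−r)
        = 2.672 × 0.4483 × (1 − 0.09010) / (1 − 0.4483) = 1.976 mg/L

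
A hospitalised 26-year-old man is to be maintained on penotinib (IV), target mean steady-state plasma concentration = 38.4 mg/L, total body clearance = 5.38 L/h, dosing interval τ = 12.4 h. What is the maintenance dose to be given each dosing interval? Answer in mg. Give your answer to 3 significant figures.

2560 mg

At steady state, Dose/τ = Css × CL.
Dose = Css × CL × τ = 38.4 × 5.380 × 12.4 = 2562 mg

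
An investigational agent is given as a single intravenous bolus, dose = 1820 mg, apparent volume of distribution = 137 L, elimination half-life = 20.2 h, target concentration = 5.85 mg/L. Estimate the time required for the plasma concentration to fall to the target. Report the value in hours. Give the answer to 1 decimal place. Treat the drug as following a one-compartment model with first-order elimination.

C₀ = Dose / Vd = 1820 / 137 = 13.28 mg/L
k = ln2 / t½ = 0.693147 / 20.2 = 0.03431 h⁻¹
t = ln(C₀ / C) / k = ln(13.28 / 5.85) / 0.03431
  = ln(2.270) / 0.03431 = 0.8198 / 0.03431 = 23.89 h

23.9 h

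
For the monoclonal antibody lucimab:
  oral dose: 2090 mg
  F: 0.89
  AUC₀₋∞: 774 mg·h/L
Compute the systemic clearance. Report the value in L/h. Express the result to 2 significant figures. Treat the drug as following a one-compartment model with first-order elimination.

CL = F·Dose / AUC = 0.89 × 2090 / 774 = 2.403 L/h

2.4 L/h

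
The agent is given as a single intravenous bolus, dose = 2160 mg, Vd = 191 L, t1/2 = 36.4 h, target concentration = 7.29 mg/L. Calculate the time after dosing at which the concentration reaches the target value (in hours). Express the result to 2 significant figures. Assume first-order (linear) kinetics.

C₀ = Dose / Vd = 2160 / 191 = 11.31 mg/L
k = ln2 / t½ = 0.693147 / 36.4 = 0.01904 h⁻¹
t = ln(C₀ / C) / k = ln(11.31 / 7.29) / 0.01904
  = ln(1.551) / 0.01904 = 0.4389 / 0.01904 = 23.05 h

23 h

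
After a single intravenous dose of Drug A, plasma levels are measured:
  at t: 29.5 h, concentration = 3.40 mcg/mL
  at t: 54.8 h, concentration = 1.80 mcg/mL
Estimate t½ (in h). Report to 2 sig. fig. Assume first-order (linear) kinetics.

28 h

k = ln(C₁/C₂) / (t₂ − t₁) = ln(3.40/1.80) / (54.8 − 29.5)
  = 0.6360 / 25.30 = 0.02514 h⁻¹
t½ = ln2 / k = 0.693147 / 0.02514 = 27.57 h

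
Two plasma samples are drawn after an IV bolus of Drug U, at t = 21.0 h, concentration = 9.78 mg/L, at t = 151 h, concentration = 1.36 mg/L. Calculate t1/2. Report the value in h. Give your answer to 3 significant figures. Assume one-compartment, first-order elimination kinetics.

k = ln(C₁/C₂) / (t₂ − t₁) = ln(9.78/1.36) / (151 − 21.0)
  = 1.973 / 130.0 = 0.01518 h⁻¹
t½ = ln2 / k = 0.693147 / 0.01518 = 45.66 h

45.7 h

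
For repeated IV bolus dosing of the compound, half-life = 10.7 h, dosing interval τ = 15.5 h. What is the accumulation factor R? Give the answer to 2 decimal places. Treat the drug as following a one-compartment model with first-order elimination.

1.58

k = ln2 / t½ = 0.693147 / 10.7 = 0.06478 h⁻¹
e^(−kτ) = e^(−0.06478 × 15.5) = 0.3664
Accumulation ratio R = 1 / (1 − e^(−kτ)) = 1 / (1 − 0.3664) = 1.578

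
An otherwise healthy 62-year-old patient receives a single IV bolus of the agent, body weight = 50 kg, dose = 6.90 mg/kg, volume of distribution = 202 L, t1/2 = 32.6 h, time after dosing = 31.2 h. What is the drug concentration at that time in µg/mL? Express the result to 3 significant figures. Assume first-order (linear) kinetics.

0.880 µg/mL

Total dose = 6.90 × 50 = 345.0 mg
C₀ = Dose / Vd = 345.0 / 202 = 1.708 mg/L
k = ln2 / t½ = 0.693147 / 32.6 = 0.02126 h⁻¹
C = C₀ · e^(−k·t) = 1.708 × e^(−0.02126 × 31.2)
  = 1.708 × 0.5151 = 0.8798 mg/L
(0.8798 mg/L = 0.8798 µg/mL)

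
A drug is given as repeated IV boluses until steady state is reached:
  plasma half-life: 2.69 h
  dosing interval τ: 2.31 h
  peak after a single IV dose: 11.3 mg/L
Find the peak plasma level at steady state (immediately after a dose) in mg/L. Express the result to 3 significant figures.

k = ln2 / t½ = 0.693147 / 2.69 = 0.2577 h⁻¹
e^(−kτ) = e^(−0.2577 × 2.31) = 0.5514
Accumulation ratio R = 1 / (1 − e^(−kτ)) = 1 / (1 − 0.5514) = 2.229
Steady-state peak = C₀ × R = 11.3 × 2.229 = 25.19 mg/L

25.2 mg/L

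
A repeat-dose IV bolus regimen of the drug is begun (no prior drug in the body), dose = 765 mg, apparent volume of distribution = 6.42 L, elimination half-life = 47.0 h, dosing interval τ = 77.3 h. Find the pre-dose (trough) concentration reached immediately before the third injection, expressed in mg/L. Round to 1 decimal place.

50.3 mg/L

C₀ per dose = Dose / Vd = 765 / 6.42 = 119.2 mg/L
k = ln2 / t½ = 0.693147 / 47.0 = 0.01475 h⁻¹
Fraction remaining after one interval: r = e^(−kτ) = e^(−0.01475 × 77.3) = 0.3198
Before dose 3, 2 doses have been given (aged 1τ, 2τ).
C_trough = C₀ × (r + r²) = 119.2 × (0.3198 + 0.1023) = 50.31 mg/L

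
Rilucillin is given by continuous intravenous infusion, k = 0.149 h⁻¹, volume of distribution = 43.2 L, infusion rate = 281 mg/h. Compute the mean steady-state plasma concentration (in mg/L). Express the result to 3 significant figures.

43.7 mg/L

CL = k × Vd = 0.1490 × 43.2 = 6.437 L/h
At steady state Css = R₀ / CL = 281 / 6.437 = 43.65 mg/L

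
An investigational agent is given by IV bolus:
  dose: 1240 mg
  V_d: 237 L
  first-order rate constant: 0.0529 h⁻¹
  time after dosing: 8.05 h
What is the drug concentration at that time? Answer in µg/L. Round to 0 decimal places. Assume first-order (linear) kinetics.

C₀ = Dose / Vd = 1240 / 237 = 5.232 mg/L
C = C₀ · e^(−k·t) = 5.232 × e^(−0.05290 × 8.05)
  = 5.232 × 0.6532 = 3.418 mg/L
Convert: 3.418 mg/L × 1000 = 3418 µg/L

3418 µg/L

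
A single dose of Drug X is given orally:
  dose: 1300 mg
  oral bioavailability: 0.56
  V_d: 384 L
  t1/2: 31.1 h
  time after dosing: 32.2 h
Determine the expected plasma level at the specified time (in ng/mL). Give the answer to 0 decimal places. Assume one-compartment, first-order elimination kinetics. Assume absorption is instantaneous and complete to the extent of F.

925 ng/mL

Amount reaching circulation = F × Dose = 0.56 × 1300 = 728.0 mg
C₀ = F·Dose / Vd = 728.0 / 384 = 1.896 mg/L
k = ln2 / t½ = 0.693147 / 31.1 = 0.02229 h⁻¹
C = C₀ · e^(−k·t) = 1.896 × e^(−0.02229 × 32.2)
  = 1.896 × 0.4879 = 0.9251 mg/L
Convert: 0.9251 mg/L × 1000 = 925.1 ng/mL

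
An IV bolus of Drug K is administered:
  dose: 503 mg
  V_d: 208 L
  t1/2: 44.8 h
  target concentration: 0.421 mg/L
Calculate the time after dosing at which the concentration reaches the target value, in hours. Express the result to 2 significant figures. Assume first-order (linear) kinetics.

C₀ = Dose / Vd = 503.0 / 208 = 2.418 mg/L
k = ln2 / t½ = 0.693147 / 44.8 = 0.01547 h⁻¹
t = ln(C₀ / C) / k = ln(2.418 / 0.421) / 0.01547
  = ln(5.743) / 0.01547 = 1.748 / 0.01547 = 113.0 h

110 h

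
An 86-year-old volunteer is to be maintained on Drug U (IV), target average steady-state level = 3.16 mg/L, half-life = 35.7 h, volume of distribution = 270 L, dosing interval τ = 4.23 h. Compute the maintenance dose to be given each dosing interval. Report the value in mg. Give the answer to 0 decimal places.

k = ln2 / t½ = 0.693147 / 35.7 = 0.01942 h⁻¹
CL = k × Vd = 0.01942 × 270 = 5.243 L/h
At steady state, Dose/τ = Css × CL.
Dose = Css × CL × τ = 3.16 × 5.243 × 4.23 = 70.08 mg

70 mg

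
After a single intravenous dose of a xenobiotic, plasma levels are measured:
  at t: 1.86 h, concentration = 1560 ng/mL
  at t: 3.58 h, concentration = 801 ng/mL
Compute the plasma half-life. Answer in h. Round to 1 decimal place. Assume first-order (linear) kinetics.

k = ln(C₁/C₂) / (t₂ − t₁) = ln(1560/801) / (3.58 − 1.86)
  = 0.6666 / 1.720 = 0.3876 h⁻¹
t½ = ln2 / k = 0.693147 / 0.3876 = 1.788 h

1.8 h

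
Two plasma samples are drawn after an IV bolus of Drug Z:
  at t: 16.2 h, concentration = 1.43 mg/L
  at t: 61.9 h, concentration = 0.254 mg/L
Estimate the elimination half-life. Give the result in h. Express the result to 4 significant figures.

18.33 h

k = ln(C₁/C₂) / (t₂ − t₁) = ln(1.43/0.254) / (61.9 − 16.2)
  = 1.728 / 45.70 = 0.03781 h⁻¹
t½ = ln2 / k = 0.693147 / 0.03781 = 18.33 h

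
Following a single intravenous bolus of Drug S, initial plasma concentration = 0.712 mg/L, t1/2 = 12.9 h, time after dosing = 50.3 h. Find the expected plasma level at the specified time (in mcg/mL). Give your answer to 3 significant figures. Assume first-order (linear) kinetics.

0.0477 mcg/mL

k = ln2 / t½ = 0.693147 / 12.9 = 0.05373 h⁻¹
C = C₀ · e^(−k·t) = 0.7120 × e^(−0.05373 × 50.3)
  = 0.7120 × 0.06703 = 0.04773 mg/L
(0.04773 mg/L = 0.04773 mcg/mL)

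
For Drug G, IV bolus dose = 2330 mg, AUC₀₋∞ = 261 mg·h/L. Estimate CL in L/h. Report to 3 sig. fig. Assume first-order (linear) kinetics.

CL = Dose / AUC = 2330 / 261 = 8.927 L/h

8.93 L/h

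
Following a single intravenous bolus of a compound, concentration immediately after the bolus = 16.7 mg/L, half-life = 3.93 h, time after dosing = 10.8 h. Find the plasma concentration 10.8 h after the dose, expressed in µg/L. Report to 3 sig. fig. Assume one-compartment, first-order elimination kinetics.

k = ln2 / t½ = 0.693147 / 3.93 = 0.1764 h⁻¹
C = C₀ · e^(−k·t) = 16.70 × e^(−0.1764 × 10.8)
  = 16.70 × 0.1488 = 2.485 mg/L
Convert: 2.485 mg/L × 1000 = 2485 µg/L

2490 µg/L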